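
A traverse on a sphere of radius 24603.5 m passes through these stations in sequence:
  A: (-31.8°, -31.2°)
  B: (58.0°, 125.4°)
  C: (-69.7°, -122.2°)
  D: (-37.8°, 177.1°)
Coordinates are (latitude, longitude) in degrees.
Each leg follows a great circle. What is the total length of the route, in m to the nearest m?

Leg A→B: central angle 2.6065 rad, distance 64128.8 m.
Leg B→C: central angle 2.6168 rad, distance 64382.7 m.
Leg C→D: central angle 0.7827 rad, distance 19257.8 m.
Total: 64128.8 + 64382.7 + 19257.8 ≈ 147769 m.

147769 m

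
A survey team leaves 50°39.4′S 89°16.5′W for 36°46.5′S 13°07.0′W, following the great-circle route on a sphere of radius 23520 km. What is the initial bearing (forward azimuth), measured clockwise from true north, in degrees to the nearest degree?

107°

Δλ = 76.158° = 1.3292 rad.
y = sin Δλ · cos φ₂ = (0.9710)(0.8010) = 0.7777
x = cos φ₁ sin φ₂ − sin φ₁ cos φ₂ cos Δλ = (0.6340)(-0.5987) − (-0.7734)(0.8010)(0.2392) = -0.2313
θ = atan2(y, x) = 106.57°, so the bearing is 107°.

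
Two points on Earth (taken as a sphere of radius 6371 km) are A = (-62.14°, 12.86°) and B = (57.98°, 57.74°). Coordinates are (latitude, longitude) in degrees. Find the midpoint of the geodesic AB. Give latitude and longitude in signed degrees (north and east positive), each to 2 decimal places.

The central angle between A and B is δ = 2.1822 rad.
With f = 0.5, the slerp weights are sin((1−f)δ)/sin δ = 1.0834 and sin(fδ)/sin δ = 1.0834.
Weighted sum of the unit vectors: (1.0834)·(0.4556,0.1040,-0.8841) + (1.0834)·(0.2830,0.4484,0.8479) = (0.8002, 0.5984, -0.0393).
Converting back: φ = atan2(z, √(x²+y²)) = -2.25°, λ = atan2(y, x) = 36.79°.

-2.25°, 36.79°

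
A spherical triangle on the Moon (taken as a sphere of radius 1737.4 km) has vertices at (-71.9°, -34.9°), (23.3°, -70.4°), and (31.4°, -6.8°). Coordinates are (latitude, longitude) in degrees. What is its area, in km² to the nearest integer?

Side lengths (central angles): a = 0.9829, b = 1.8352, c = 1.7150 rad; semiperimeter s = 2.2665.
By l'Huilier's theorem, tan(E/4) = √[tan(s/2) tan((s−a)/2) tan((s−b)/2) tan((s−c)/2)], giving spherical excess E = 1.2196 rad.
Area = E·R² = 1.2196 × (1737.4)² ≈ 3681392 km².

3681392 km²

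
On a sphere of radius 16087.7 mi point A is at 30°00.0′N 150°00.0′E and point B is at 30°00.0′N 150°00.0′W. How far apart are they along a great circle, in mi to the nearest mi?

14409 mi

Let φ₁ = 0.5236 rad, φ₂ = 0.5236 rad, and Δλ = 1.0472 rad.
cos c = sin φ₁ sin φ₂ + cos φ₁ cos φ₂ cos Δλ = (0.5000)(0.5000) + (0.8660)(0.8660)(0.5000) = 0.62500,
so c = arccos(0.62500) = 0.89566 rad.
Distance = R·c = 16087.7 × 0.8957 ≈ 14409 mi.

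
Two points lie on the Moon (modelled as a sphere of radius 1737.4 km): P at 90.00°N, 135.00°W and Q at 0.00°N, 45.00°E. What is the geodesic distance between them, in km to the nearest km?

2729 km

With latitudes φ₁ = 90.000°, φ₂ = 0.000° and longitude difference Δλ = -180.000°:
cos c = sin φ₁ sin φ₂ + cos φ₁ cos φ₂ cos Δλ = (1.0000)(0.0000) + (0.0000)(1.0000)(-1.0000) = 0.00000,
so c = arccos(0.00000) = 1.57080 rad.
Distance = R·c = 1737.4 × 1.5708 ≈ 2729 km.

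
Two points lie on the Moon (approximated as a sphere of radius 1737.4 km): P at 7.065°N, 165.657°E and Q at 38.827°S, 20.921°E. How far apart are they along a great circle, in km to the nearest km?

4097 km

With latitudes φ₁ = 7.065°, φ₂ = -38.827° and longitude difference Δλ = -144.736°:
Haversine: a = sin²(Δφ/2) + cos φ₁ cos φ₂ sin²(Δλ/2) = 0.1520 + (0.9924)(0.7790)(0.9083) = 0.85419.
Central angle c = 2·arcsin(√a) = 2.35799 rad.
Distance = R·c = 1737.4 × 2.3580 ≈ 4097 km.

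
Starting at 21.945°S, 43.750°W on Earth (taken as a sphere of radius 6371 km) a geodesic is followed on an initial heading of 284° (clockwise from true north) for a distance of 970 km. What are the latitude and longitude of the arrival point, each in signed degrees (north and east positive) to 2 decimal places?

-19.59°, -52.74°

Angular distance δ = d/R = 970/6371 = 0.15225 rad; initial bearing θ = 4.9567 rad.
sin φ₂ = sin φ₁ cos δ + cos φ₁ sin δ cos θ = (-0.3737)(0.9884) + (0.9275)(0.1517)(0.2419) = -0.3354, so φ₂ = -19.59°.
Δλ = atan2(sin θ sin δ cos φ₁, cos δ − sin φ₁ sin φ₂) = atan2(-0.1365, 0.8631) = -8.987°.
λ₂ = -43.750° − 8.987° = -52.74°.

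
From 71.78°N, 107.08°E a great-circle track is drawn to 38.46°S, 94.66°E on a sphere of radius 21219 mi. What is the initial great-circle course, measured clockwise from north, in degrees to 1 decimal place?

190.4°

With φ₁ = 1.2528, φ₂ = -0.6713, Δλ = -0.2168 rad, the forward-azimuth formula gives
θ = atan2( sin Δλ cos φ₂ , cos φ₁ sin φ₂ − sin φ₁ cos φ₂ cos Δλ ) = atan2(-0.1684, -0.9208) = -169.64°.
Adding 360° brings this into [0°, 360°): 190.4°.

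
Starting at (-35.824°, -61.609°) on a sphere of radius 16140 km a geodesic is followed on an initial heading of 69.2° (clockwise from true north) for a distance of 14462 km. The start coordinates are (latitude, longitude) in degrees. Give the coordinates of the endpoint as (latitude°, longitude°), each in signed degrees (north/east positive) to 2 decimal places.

-8.09°, -14.11°

Angular distance δ = d/R = 14462/16140 = 0.89603 rad; initial bearing θ = 1.2078 rad.
sin φ₂ = sin φ₁ cos δ + cos φ₁ sin δ cos θ = (-0.5853)(0.6247) + (0.8108)(0.7809)(0.3551) = -0.1408, so φ₂ = -8.09°.
Δλ = atan2(sin θ sin δ cos φ₁, cos δ − sin φ₁ sin φ₂) = atan2(0.5919, 0.5423) = 47.503°.
λ₂ = -61.609° + 47.503° = -14.11°.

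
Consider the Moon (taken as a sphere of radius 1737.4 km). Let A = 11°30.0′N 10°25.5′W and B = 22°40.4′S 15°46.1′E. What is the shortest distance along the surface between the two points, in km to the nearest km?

With latitudes φ₁ = 11.500°, φ₂ = -22.673° and longitude difference Δλ = 26.193°:
Haversine: a = sin²(Δφ/2) + cos φ₁ cos φ₂ sin²(Δλ/2) = 0.0863 + (0.9799)(0.9227)(0.0513) = 0.13275.
Central angle c = 2·arcsin(√a) = 0.74588 rad.
Distance = R·c = 1737.4 × 0.7459 ≈ 1296 km.

1296 km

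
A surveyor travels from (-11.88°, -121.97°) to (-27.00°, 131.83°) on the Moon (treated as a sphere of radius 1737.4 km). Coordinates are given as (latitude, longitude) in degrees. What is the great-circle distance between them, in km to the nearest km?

In radians: φ₁ = -0.2073, φ₂ = -0.4712, Δλ = -106.200° = -1.8535 rad.
Haversine: a = sin²(Δφ/2) + cos φ₁ cos φ₂ sin²(Δλ/2) = 0.0173 + (0.9786)(0.8910)(0.6395) = 0.57490.
Central angle c = 2·arcsin(√a) = 1.72116 rad.
Distance = R·c = 1737.4 × 1.7212 ≈ 2990 km.

2990 km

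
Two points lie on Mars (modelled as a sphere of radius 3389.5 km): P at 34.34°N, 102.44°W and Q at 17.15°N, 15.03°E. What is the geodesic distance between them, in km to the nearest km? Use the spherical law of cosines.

With latitudes φ₁ = 34.340°, φ₂ = 17.150° and longitude difference Δλ = 117.470°:
cos c = sin φ₁ sin φ₂ + cos φ₁ cos φ₂ cos Δλ = (0.5641)(0.2949) + (0.8257)(0.9555)(-0.4613) = -0.19761,
so c = arccos(-0.19761) = 1.76972 rad.
Distance = R·c = 3389.5 × 1.7697 ≈ 5998 km.

5998 km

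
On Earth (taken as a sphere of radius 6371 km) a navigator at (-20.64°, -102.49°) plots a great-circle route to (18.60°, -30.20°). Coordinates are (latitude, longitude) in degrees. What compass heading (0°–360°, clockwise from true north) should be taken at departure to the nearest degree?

66°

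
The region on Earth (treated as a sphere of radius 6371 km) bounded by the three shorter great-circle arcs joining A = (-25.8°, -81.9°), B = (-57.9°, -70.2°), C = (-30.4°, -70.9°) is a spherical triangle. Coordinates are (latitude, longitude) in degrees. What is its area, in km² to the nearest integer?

1726851 km²

Side lengths (central angles): a = 0.4800, b = 0.1873, c = 0.5787 rad; semiperimeter s = 0.6230.
By l'Huilier's theorem, tan(E/4) = √[tan(s/2) tan((s−a)/2) tan((s−b)/2) tan((s−c)/2)], giving spherical excess E = 0.0425 rad.
Area = E·R² = 0.0425 × (6371)² ≈ 1726851 km².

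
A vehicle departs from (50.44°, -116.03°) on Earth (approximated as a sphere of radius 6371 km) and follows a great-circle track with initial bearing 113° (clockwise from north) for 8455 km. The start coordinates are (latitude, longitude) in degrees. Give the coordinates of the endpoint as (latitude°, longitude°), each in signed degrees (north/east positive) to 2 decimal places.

Angular distance δ = d/R = 8455/6371 = 1.32711 rad; initial bearing θ = 1.9722 rad.
sin φ₂ = sin φ₁ cos δ + cos φ₁ sin δ cos θ = (0.7710)(0.2413) + (0.6369)(0.9705)(-0.3907) = -0.0555, so φ₂ = -3.18°.
Δλ = atan2(sin θ sin δ cos φ₁, cos δ − sin φ₁ sin φ₂) = atan2(0.5689, 0.2841) = 63.468°.
λ₂ = -116.030° + 63.468° = -52.56°.

-3.18°, -52.56°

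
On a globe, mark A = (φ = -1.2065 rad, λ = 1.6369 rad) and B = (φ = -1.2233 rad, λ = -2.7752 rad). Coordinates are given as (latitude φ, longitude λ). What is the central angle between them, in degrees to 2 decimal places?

With latitudes φ₁ = -69.127°, φ₂ = -70.090° and longitude difference Δλ = 107.205°:
Haversine: a = sin²(Δφ/2) + cos φ₁ cos φ₂ sin²(Δλ/2) = 0.0001 + (0.3563)(0.3405)(0.6479) = 0.07868.
Central angle c = 2·arcsin(√a) = 0.56864 rad.
So the angular separation is 32.58°.

32.58°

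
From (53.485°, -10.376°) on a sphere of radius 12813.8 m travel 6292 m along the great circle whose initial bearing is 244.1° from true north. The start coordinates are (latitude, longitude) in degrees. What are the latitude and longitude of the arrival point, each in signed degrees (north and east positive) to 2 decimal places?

35.89°, -41.95°

Angular distance δ = d/R = 6292/12813.8 = 0.49103 rad; initial bearing θ = 4.2603 rad.
sin φ₂ = sin φ₁ cos δ + cos φ₁ sin δ cos θ = (0.8037)(0.8818) + (0.5950)(0.4715)(-0.4368) = 0.5862, so φ₂ = 35.89°.
Δλ = atan2(sin θ sin δ cos φ₁, cos δ − sin φ₁ sin φ₂) = atan2(-0.2524, 0.4107) = -31.571°.
λ₂ = -10.376° − 31.571° = -41.95°.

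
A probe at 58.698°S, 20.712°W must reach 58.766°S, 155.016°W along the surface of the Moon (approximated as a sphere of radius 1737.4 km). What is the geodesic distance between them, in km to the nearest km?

1733 km

In radians: φ₁ = -1.0245, φ₂ = -1.0257, Δλ = -134.304° = -2.3440 rad.
cos c = sin φ₁ sin φ₂ + cos φ₁ cos φ₂ cos Δλ = (-0.8544)(-0.8551) + (0.5195)(0.5185)(-0.6985) = 0.54243,
so c = arccos(0.54243) = 0.99747 rad.
Distance = R·c = 1737.4 × 0.9975 ≈ 1733 km.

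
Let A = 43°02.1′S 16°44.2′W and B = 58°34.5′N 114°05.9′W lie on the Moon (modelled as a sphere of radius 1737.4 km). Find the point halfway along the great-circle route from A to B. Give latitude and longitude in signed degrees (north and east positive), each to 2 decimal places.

11.48°, -54.64°

Central angle δ = 2.2539 rad. Interpolating on the sphere with fraction f = 0.5:
P = [sin((1−f)δ)·A + sin(fδ)·B] / sin δ = 1.1643·A + 1.1643·B in Cartesian coordinates,
giving P = (0.5671, -0.7992, 0.1990), i.e. latitude 11.48°, longitude -54.64°.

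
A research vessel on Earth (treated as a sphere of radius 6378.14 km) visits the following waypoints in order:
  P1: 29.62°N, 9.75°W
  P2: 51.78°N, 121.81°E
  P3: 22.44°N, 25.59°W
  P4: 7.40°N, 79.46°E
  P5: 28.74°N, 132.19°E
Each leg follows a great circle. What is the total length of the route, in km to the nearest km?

38239 km

Leg P1→P2: central angle 1.5393 rad, distance 9817.8 km.
Leg P2→P3: central angle 1.7537 rad, distance 11185.1 km.
Leg P3→P4: central angle 1.7608 rad, distance 11230.5 km.
Leg P4→P5: central angle 0.9416 rad, distance 6005.8 km.
Total: 9817.8 + 11185.1 + 11230.5 + 6005.8 ≈ 38239 km.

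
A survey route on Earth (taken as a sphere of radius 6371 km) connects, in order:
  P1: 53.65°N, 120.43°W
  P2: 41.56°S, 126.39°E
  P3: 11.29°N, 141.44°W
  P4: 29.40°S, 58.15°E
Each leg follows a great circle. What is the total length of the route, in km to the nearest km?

43200 km

Leg P1→P2: central angle 2.3587 rad, distance 15027.4 km.
Leg P2→P3: central angle 1.7291 rad, distance 11016.2 km.
Leg P3→P4: central angle 2.6929 rad, distance 17156.4 km.
Total: 15027.4 + 11016.2 + 17156.4 ≈ 43200 km.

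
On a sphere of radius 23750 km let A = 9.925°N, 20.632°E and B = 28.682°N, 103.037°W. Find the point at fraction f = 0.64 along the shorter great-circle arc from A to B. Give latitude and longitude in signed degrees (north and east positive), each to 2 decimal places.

38.42°, -54.90°

The central angle between A and B is δ = 1.9784 rad.
With f = 0.64, the slerp weights are sin((1−f)δ)/sin δ = 0.7118 and sin(fδ)/sin δ = 1.0391.
Weighted sum of the unit vectors: (0.7118)·(0.9219,0.3471,0.1724) + (1.0391)·(-0.1979,-0.8547,0.4799) = (0.4506, -0.6410, 0.6214).
Converting back: φ = atan2(z, √(x²+y²)) = 38.42°, λ = atan2(y, x) = -54.90°.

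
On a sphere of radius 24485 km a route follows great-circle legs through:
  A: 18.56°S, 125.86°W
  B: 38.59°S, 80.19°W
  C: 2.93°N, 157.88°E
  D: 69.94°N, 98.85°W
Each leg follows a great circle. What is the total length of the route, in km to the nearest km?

107865 km

Leg A→B: central angle 0.7723 rad, distance 18909.2 km.
Leg B→C: central angle 2.0317 rad, distance 49745.5 km.
Leg C→D: central angle 1.6014 rad, distance 39210.7 km.
Total: 18909.2 + 49745.5 + 39210.7 ≈ 107865 km.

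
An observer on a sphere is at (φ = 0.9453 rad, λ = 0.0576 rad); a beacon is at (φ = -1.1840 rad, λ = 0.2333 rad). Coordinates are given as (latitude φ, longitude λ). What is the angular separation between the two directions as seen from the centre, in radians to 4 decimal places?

With latitudes φ₁ = 54.162°, φ₂ = -67.838° and longitude difference Δλ = 10.067°:
Haversine: a = sin²(Δφ/2) + cos φ₁ cos φ₂ sin²(Δλ/2) = 0.7650 + (0.5855)(0.3772)(0.0077) = 0.76666.
Central angle c = 2·arcsin(√a) = 2.13331 rad.
So the angular separation is 2.1333 rad.

2.1333 rad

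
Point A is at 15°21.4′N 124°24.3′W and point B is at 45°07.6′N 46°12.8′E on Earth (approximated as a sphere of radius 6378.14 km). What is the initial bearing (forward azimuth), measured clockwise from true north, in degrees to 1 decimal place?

With φ₁ = 0.2680, φ₂ = 0.7876, Δλ = 2.9779 rad, the forward-azimuth formula gives
θ = atan2( sin Δλ cos φ₂ , cos φ₁ sin φ₂ − sin φ₁ cos φ₂ cos Δλ ) = atan2(0.1150, 0.8677) = 7.55°.
So the initial bearing is 7.6°.

7.6°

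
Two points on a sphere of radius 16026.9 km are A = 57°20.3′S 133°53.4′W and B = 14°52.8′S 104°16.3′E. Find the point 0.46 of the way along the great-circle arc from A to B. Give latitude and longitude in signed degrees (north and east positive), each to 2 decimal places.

-55.62°, 143.10°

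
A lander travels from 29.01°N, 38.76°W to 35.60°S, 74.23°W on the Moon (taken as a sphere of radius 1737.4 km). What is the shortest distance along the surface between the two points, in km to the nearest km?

With latitudes φ₁ = 29.010°, φ₂ = -35.600° and longitude difference Δλ = -35.470°:
Haversine: a = sin²(Δφ/2) + cos φ₁ cos φ₂ sin²(Δλ/2) = 0.2856 + (0.8745)(0.8131)(0.0928) = 0.35159.
Central angle c = 2·arcsin(√a) = 1.26944 rad.
Distance = R·c = 1737.4 × 1.2694 ≈ 2206 km.

2206 km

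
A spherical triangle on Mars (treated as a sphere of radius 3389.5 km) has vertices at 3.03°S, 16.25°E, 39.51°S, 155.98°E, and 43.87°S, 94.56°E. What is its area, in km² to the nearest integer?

2216452 km²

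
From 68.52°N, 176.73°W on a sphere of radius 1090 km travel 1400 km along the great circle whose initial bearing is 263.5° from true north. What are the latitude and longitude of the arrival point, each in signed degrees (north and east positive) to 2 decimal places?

12.89°, 105.38°

Angular distance δ = d/R = 1400/1090 = 1.28440 rad; initial bearing θ = 4.5989 rad.
sin φ₂ = sin φ₁ cos δ + cos φ₁ sin δ cos θ = (0.9305)(0.2825) + (0.3662)(0.9593)(-0.1132) = 0.2231, so φ₂ = 12.89°.
Δλ = atan2(sin θ sin δ cos φ₁, cos δ − sin φ₁ sin φ₂) = atan2(-0.3490, 0.0749) = -77.891°.
λ₂ = -176.730° − 77.891° = -254.62° → 105.38° after wrapping to (−180°, 180°].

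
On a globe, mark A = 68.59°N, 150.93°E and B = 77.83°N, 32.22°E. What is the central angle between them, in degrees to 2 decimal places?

29.18°

With latitudes φ₁ = 68.590°, φ₂ = 77.830° and longitude difference Δλ = -118.710°:
Haversine: a = sin²(Δφ/2) + cos φ₁ cos φ₂ sin²(Δλ/2) = 0.0065 + (0.3650)(0.2108)(0.7402) = 0.06345.
Central angle c = 2·arcsin(√a) = 0.50927 rad.
So the angular separation is 29.18°.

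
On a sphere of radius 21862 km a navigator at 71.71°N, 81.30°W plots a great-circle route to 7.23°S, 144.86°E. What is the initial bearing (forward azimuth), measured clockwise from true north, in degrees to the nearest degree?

311°

With φ₁ = 1.2516, φ₂ = -0.1262, Δλ = -2.3359 rad, the forward-azimuth formula gives
θ = atan2( sin Δλ cos φ₂ , cos φ₁ sin φ₂ − sin φ₁ cos φ₂ cos Δλ ) = atan2(-0.7155, 0.6129) = -49.42°.
Adding 360° brings this into [0°, 360°): 311°.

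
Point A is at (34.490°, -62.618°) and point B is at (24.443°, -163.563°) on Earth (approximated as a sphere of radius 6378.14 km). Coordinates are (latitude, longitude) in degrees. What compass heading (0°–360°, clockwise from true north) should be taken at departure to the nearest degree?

296°

Δλ = -100.945° = -1.7618 rad.
y = sin Δλ · cos φ₂ = (-0.9818)(0.9104) = -0.8938
x = cos φ₁ sin φ₂ − sin φ₁ cos φ₂ cos Δλ = (0.8242)(0.4138) − (0.5663)(0.9104)(-0.1899) = 0.4389
θ = atan2(y, x) = -63.85°; adding 360° gives 296°.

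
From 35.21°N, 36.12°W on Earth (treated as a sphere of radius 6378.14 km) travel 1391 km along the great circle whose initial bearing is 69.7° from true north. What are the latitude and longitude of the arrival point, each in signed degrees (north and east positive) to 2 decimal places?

38.63°, -21.06°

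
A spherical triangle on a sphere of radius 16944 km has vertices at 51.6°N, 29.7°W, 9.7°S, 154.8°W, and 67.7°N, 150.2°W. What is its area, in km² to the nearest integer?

Side lengths (central angles): a = 1.3521, b = 0.9205, c = 2.0761 rad; semiperimeter s = 2.1744.
By l'Huilier's theorem, tan(E/4) = √[tan(s/2) tan((s−a)/2) tan((s−b)/2) tan((s−c)/2)], giving spherical excess E = 0.6810 rad.
Area = E·R² = 0.6810 × (16944)² ≈ 195520214 km².

195520214 km²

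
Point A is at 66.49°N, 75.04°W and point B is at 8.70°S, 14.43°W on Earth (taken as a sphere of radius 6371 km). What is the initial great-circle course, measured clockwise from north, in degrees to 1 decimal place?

With φ₁ = 1.1605, φ₂ = -0.1518, Δλ = 1.0578 rad, the forward-azimuth formula gives
θ = atan2( sin Δλ cos φ₂ , cos φ₁ sin φ₂ − sin φ₁ cos φ₂ cos Δλ ) = atan2(0.8613, -0.5052) = 120.39°.
So the initial bearing is 120.4°.

120.4°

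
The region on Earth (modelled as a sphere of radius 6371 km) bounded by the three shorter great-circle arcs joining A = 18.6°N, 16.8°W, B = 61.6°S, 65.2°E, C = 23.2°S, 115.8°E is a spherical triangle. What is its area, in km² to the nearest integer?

50543272 km²

Side lengths (central angles): a = 0.8969, b = 2.3678, c = 1.7904 rad; semiperimeter s = 2.5276.
By l'Huilier's theorem, tan(E/4) = √[tan(s/2) tan((s−a)/2) tan((s−b)/2) tan((s−c)/2)], giving spherical excess E = 1.2452 rad.
Area = E·R² = 1.2452 × (6371)² ≈ 50543272 km².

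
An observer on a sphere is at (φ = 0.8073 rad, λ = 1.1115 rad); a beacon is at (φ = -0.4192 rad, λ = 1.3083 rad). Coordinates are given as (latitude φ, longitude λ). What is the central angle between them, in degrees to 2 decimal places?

71.01°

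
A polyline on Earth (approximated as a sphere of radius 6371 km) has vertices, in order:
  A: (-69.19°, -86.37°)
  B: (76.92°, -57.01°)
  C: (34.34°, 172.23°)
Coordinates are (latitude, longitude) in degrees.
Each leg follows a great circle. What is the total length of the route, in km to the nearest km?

Leg A→B: central angle 2.5689 rad, distance 16366.4 km.
Leg B→C: central angle 1.1291 rad, distance 7193.6 km.
Total: 16366.4 + 7193.6 ≈ 23560 km.

23560 km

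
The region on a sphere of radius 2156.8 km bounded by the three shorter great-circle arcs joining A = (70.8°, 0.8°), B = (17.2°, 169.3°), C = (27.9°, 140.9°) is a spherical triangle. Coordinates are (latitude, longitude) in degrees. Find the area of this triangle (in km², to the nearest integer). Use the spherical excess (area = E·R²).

Side lengths (central angles): a = 0.4928, b = 1.3501, c = 1.5994 rad; semiperimeter s = 1.7211.
By l'Huilier's theorem, tan(E/4) = √[tan(s/2) tan((s−a)/2) tan((s−b)/2) tan((s−c)/2)], giving spherical excess E = 0.3862 rad.
Area = E·R² = 0.3862 × (2156.8)² ≈ 1796539 km².

1796539 km²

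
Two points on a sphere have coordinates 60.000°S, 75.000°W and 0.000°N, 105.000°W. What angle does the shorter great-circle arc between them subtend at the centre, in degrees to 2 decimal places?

64.34°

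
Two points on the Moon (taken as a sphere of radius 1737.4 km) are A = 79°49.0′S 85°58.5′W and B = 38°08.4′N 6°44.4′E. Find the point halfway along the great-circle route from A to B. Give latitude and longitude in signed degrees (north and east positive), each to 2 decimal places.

The central angle between A and B is δ = 2.2325 rad.
With f = 0.5, the slerp weights are sin((1−f)δ)/sin δ = 1.1388 and sin(fδ)/sin δ = 1.1388.
Weighted sum of the unit vectors: (1.1388)·(0.0124,-0.1764,-0.9842) + (1.1388)·(0.7811,0.0923,0.6176) = (0.9036, -0.0957, -0.4175).
Converting back: φ = atan2(z, √(x²+y²)) = -24.68°, λ = atan2(y, x) = -6.05°.

-24.68°, -6.05°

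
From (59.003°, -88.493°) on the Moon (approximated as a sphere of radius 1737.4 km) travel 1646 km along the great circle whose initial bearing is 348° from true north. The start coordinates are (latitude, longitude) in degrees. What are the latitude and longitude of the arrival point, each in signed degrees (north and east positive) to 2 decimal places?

65.42°, 115.45°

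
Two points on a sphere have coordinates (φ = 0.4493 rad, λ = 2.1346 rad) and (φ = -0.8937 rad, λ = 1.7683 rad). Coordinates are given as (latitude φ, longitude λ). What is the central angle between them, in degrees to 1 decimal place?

In radians: φ₁ = 0.4493, φ₂ = -0.8937, Δλ = -20.987° = -0.3663 rad.
cos c = sin φ₁ sin φ₂ + cos φ₁ cos φ₂ cos Δλ = (0.4343)(-0.7794) + (0.9008)(0.6265)(0.9337) = 0.18839,
so c = arccos(0.18839) = 1.38127 rad.
So the angular separation is 79.1°.

79.1°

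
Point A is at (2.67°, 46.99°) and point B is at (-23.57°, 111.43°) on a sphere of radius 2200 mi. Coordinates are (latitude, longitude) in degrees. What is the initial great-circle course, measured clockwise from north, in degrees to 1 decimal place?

116.8°

Δλ = 64.440° = 1.1247 rad.
y = sin Δλ · cos φ₂ = (0.9021)(0.9166) = 0.8269
x = cos φ₁ sin φ₂ − sin φ₁ cos φ₂ cos Δλ = (0.9989)(-0.3999) − (0.0466)(0.9166)(0.4315) = -0.4179
θ = atan2(y, x) = 116.81°, so the bearing is 116.8°.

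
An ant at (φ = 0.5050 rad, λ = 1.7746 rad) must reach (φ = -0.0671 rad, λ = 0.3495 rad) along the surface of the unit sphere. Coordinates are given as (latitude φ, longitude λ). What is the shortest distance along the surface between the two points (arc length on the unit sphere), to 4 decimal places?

1.4763

Let φ₁ = 0.5050 rad, φ₂ = -0.0671 rad, and Δλ = -1.4251 rad.
cos c = sin φ₁ sin φ₂ + cos φ₁ cos φ₂ cos Δλ = (0.4838)(-0.0670) + (0.8752)(0.9977)(0.1452) = 0.09433,
so c = arccos(0.09433) = 1.47632 rad.
On the unit sphere the arc length equals the central angle: 1.4763.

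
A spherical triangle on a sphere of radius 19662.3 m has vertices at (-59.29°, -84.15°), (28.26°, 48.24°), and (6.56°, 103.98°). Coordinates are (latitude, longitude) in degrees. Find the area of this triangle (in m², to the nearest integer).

901216321 m²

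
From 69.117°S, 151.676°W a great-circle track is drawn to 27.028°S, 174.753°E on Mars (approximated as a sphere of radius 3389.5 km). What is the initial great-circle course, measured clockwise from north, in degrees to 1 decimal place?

Δλ = -33.571° = -0.5859 rad.
y = sin Δλ · cos φ₂ = (-0.5530)(0.8908) = -0.4926
x = cos φ₁ sin φ₂ − sin φ₁ cos φ₂ cos Δλ = (0.3565)(-0.4544) − (-0.9343)(0.8908)(0.8332) = 0.5315
θ = atan2(y, x) = -42.83°; adding 360° gives 317.2°.

317.2°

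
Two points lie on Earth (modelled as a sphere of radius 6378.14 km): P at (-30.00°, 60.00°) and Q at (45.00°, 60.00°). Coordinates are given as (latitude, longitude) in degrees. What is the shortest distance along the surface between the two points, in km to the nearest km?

Let φ₁ = -0.5236 rad, φ₂ = 0.7854 rad, and Δλ = 0.0000 rad.
cos c = sin φ₁ sin φ₂ + cos φ₁ cos φ₂ cos Δλ = (-0.5000)(0.7071) + (0.8660)(0.7071)(1.0000) = 0.25882,
so c = arccos(0.25882) = 1.30900 rad.
Distance = R·c = 6378.14 × 1.3090 ≈ 8349 km.

8349 km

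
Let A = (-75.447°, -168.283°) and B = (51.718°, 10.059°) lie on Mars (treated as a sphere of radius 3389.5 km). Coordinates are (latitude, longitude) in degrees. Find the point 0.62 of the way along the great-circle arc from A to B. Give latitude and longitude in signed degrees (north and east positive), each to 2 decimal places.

-7.66°, 9.16°

The central angle between A and B is δ = 2.7273 rad.
With f = 0.62, the slerp weights are sin((1−f)δ)/sin δ = 2.1377 and sin(fδ)/sin δ = 2.4662.
Weighted sum of the unit vectors: (2.1377)·(-0.2460,-0.0510,-0.9679) + (2.4662)·(0.6100,0.1082,0.7850) = (0.9784, 0.1578, -0.1332).
Converting back: φ = atan2(z, √(x²+y²)) = -7.66°, λ = atan2(y, x) = 9.16°.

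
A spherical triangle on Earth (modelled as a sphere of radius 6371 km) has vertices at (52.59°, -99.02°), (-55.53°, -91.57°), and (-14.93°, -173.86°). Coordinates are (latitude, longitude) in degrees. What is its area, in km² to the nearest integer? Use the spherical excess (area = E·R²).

63239621 km²

Side lengths (central angles): a = 1.2810, b = 1.6220, c = 1.8901 rad; semiperimeter s = 2.3965.
By l'Huilier's theorem, tan(E/4) = √[tan(s/2) tan((s−a)/2) tan((s−b)/2) tan((s−c)/2)], giving spherical excess E = 1.5580 rad.
Area = E·R² = 1.5580 × (6371)² ≈ 63239621 km².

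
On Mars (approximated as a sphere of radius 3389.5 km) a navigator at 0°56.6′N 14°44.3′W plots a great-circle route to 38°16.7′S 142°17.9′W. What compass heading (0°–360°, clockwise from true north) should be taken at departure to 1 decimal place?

With φ₁ = 0.0165, φ₂ = -0.6681, Δλ = -2.2263 rad, the forward-azimuth formula gives
θ = atan2( sin Δλ cos φ₂ , cos φ₁ sin φ₂ − sin φ₁ cos φ₂ cos Δλ ) = atan2(-0.6223, -0.6115) = -134.50°.
Adding 360° brings this into [0°, 360°): 225.5°.

225.5°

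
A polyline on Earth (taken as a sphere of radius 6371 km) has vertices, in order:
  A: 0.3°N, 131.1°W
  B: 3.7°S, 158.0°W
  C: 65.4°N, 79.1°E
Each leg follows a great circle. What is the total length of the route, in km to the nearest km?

14866 km

Leg A→B: central angle 0.4744 rad, distance 3022.1 km.
Leg B→C: central angle 1.8591 rad, distance 11844.3 km.
Total: 3022.1 + 11844.3 ≈ 14866 km.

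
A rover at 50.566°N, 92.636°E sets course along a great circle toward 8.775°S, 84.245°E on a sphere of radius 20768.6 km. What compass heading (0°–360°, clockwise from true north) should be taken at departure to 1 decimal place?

With φ₁ = 0.8825, φ₂ = -0.1532, Δλ = -0.1465 rad, the forward-azimuth formula gives
θ = atan2( sin Δλ cos φ₂ , cos φ₁ sin φ₂ − sin φ₁ cos φ₂ cos Δλ ) = atan2(-0.1442, -0.8520) = -170.39°.
Adding 360° brings this into [0°, 360°): 189.6°.

189.6°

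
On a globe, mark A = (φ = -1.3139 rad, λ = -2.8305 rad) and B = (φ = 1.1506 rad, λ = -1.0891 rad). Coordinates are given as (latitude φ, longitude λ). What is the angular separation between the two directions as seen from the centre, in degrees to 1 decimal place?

154.2°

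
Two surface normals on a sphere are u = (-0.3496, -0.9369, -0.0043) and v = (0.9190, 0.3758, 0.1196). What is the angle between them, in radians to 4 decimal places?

u·v = -0.6739; |u| = 1.0000, |v| = 1.0000.
cos θ = (u·v)/(|u||v|) = -0.6738, so θ = 2.3102 rad.

2.3102 rad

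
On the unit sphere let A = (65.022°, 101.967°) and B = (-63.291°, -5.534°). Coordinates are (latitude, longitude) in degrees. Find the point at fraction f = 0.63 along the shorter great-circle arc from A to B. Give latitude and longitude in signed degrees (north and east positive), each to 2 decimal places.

-16.68°, 38.51°

Central angle δ = 2.6196 rad. Interpolating on the sphere with fraction f = 0.63:
P = [sin((1−f)δ)·A + sin(fδ)·B] / sin δ = 1.6535·A + 1.9992·B in Cartesian coordinates,
giving P = (0.7496, 0.5964, -0.2870), i.e. latitude -16.68°, longitude 38.51°.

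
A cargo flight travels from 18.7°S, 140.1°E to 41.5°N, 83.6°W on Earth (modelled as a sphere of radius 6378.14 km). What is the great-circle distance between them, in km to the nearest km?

In radians: φ₁ = -0.3264, φ₂ = 0.7243, Δλ = 136.300° = 2.3789 rad.
cos c = sin φ₁ sin φ₂ + cos φ₁ cos φ₂ cos Δλ = (-0.3206)(0.6626) + (0.9472)(0.7490)(-0.7230) = -0.72533,
so c = arccos(-0.72533) = 2.38231 rad.
Distance = R·c = 6378.14 × 2.3823 ≈ 15195 km.

15195 km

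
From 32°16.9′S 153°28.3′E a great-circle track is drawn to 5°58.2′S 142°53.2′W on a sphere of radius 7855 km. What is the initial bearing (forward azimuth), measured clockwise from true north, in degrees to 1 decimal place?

80.6°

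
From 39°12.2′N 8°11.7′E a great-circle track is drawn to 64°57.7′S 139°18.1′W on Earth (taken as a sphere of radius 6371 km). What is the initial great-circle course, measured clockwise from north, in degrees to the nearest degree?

206°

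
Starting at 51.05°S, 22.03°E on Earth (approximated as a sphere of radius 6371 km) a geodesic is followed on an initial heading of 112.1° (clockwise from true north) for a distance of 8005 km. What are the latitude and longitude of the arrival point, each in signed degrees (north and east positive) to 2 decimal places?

-27.73°, 117.47°

Angular distance δ = d/R = 8005/6371 = 1.25647 rad; initial bearing θ = 1.9565 rad.
sin φ₂ = sin φ₁ cos δ + cos φ₁ sin δ cos θ = (-0.7777)(0.3092) + (0.6286)(0.9510)(-0.3762) = -0.4654, so φ₂ = -27.73°.
Δλ = atan2(sin θ sin δ cos φ₁, cos δ − sin φ₁ sin φ₂) = atan2(0.5539, -0.0527) = 95.439°.
λ₂ = 22.030° + 95.439° = 117.47°.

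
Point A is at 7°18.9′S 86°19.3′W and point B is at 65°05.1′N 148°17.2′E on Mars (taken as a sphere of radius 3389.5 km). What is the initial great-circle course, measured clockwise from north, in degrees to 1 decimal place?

338.4°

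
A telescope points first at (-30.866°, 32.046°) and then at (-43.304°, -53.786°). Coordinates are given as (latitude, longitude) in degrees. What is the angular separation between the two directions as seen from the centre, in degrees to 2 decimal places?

Let φ₁ = -0.5387 rad, φ₂ = -0.7558 rad, and Δλ = -1.4981 rad.
cos c = sin φ₁ sin φ₂ + cos φ₁ cos φ₂ cos Δλ = (-0.5130)(-0.6859) + (0.8584)(0.7277)(0.0727) = 0.39727,
so c = arccos(0.39727) = 1.16225 rad.
So the angular separation is 66.59°.

66.59°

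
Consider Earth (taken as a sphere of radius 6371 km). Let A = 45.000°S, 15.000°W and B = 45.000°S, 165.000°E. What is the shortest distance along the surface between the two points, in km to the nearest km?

10008 km

With latitudes φ₁ = -45.000°, φ₂ = -45.000° and longitude difference Δλ = -180.000°:
cos c = sin φ₁ sin φ₂ + cos φ₁ cos φ₂ cos Δλ = (-0.7071)(-0.7071) + (0.7071)(0.7071)(-1.0000) = -0.00000,
so c = arccos(-0.00000) = 1.57080 rad.
Distance = R·c = 6371 × 1.5708 ≈ 10008 km.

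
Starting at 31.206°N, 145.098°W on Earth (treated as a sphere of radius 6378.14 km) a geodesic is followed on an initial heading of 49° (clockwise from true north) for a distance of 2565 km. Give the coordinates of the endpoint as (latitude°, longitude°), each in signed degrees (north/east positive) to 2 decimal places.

Angular distance δ = d/R = 2565/6378.14 = 0.40215 rad; initial bearing θ = 0.8552 rad.
sin φ₂ = sin φ₁ cos δ + cos φ₁ sin δ cos θ = (0.5181)(0.9202) + (0.8553)(0.3914)(0.6561) = 0.6964, so φ₂ = 44.14°.
Δλ = atan2(sin θ sin δ cos φ₁, cos δ − sin φ₁ sin φ₂) = atan2(0.2527, 0.5594) = 24.306°.
λ₂ = -145.098° + 24.306° = -120.79°.

44.14°, -120.79°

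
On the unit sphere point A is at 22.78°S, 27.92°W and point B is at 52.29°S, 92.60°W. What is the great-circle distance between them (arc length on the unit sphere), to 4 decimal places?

0.9914

Let φ₁ = -0.3976 rad, φ₂ = -0.9126 rad, and Δλ = -1.1289 rad.
cos c = sin φ₁ sin φ₂ + cos φ₁ cos φ₂ cos Δλ = (-0.3872)(-0.7911) + (0.9220)(0.6117)(0.4277) = 0.54750,
so c = arccos(0.54750) = 0.99142 rad.
On the unit sphere the arc length equals the central angle: 0.9914.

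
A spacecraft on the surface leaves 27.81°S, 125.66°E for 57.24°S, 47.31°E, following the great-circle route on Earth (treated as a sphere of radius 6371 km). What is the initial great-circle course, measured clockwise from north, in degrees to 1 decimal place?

217.4°

With φ₁ = -0.4854, φ₂ = -0.9990, Δλ = -1.3675 rad, the forward-azimuth formula gives
θ = atan2( sin Δλ cos φ₂ , cos φ₁ sin φ₂ − sin φ₁ cos φ₂ cos Δλ ) = atan2(-0.5300, -0.6928) = -142.59°.
Adding 360° brings this into [0°, 360°): 217.4°.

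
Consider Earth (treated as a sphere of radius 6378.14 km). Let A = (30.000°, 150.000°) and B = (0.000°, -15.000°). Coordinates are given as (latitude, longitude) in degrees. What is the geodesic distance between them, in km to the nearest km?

With latitudes φ₁ = 30.000°, φ₂ = 0.000° and longitude difference Δλ = -165.000°:
Haversine: a = sin²(Δφ/2) + cos φ₁ cos φ₂ sin²(Δλ/2) = 0.0670 + (0.8660)(1.0000)(0.9830) = 0.91826.
Central angle c = 2·arcsin(√a) = 2.56169 rad.
Distance = R·c = 6378.14 × 2.5617 ≈ 16339 km.

16339 km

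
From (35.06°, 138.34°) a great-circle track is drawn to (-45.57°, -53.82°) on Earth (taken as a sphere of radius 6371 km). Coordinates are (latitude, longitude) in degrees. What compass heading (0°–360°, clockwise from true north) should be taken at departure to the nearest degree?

142°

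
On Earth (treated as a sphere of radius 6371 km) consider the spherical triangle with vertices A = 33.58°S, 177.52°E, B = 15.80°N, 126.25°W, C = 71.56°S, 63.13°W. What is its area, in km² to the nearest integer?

40080194 km²

Side lengths (central angles): a = 1.6918, b = 1.1641, c = 1.2713 rad; semiperimeter s = 2.0636.
By l'Huilier's theorem, tan(E/4) = √[tan(s/2) tan((s−a)/2) tan((s−b)/2) tan((s−c)/2)], giving spherical excess E = 0.9874 rad.
Area = E·R² = 0.9874 × (6371)² ≈ 40080194 km².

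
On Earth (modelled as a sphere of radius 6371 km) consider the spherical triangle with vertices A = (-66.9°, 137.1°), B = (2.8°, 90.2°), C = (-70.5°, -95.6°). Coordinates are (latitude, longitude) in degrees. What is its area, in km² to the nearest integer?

11537731 km²

Side lengths (central angles): a = 1.9582, b = 0.6637, c = 1.3461 rad; semiperimeter s = 1.9840.
By l'Huilier's theorem, tan(E/4) = √[tan(s/2) tan((s−a)/2) tan((s−b)/2) tan((s−c)/2)], giving spherical excess E = 0.2843 rad.
Area = E·R² = 0.2843 × (6371)² ≈ 11537731 km².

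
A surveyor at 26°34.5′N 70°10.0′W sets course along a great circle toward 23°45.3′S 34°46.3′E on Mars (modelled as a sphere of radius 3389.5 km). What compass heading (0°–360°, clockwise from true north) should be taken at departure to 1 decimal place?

106.1°

With φ₁ = 0.4638, φ₂ = -0.4146, Δλ = 1.8315 rad, the forward-azimuth formula gives
θ = atan2( sin Δλ cos φ₂ , cos φ₁ sin φ₂ − sin φ₁ cos φ₂ cos Δλ ) = atan2(0.8843, -0.2547) = 106.07°.
So the initial bearing is 106.1°.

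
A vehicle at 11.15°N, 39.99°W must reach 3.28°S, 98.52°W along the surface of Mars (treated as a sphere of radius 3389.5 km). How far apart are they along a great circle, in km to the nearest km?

In radians: φ₁ = 0.1946, φ₂ = -0.0572, Δλ = -58.530° = -1.0215 rad.
Haversine: a = sin²(Δφ/2) + cos φ₁ cos φ₂ sin²(Δλ/2) = 0.0158 + (0.9811)(0.9984)(0.2390) = 0.24985.
Central angle c = 2·arcsin(√a) = 1.04686 rad.
Distance = R·c = 3389.5 × 1.0469 ≈ 3548 km.

3548 km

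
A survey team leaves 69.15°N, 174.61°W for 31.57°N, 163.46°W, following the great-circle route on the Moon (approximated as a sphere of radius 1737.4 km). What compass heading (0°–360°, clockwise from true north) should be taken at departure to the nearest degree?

Δλ = 11.150° = 0.1946 rad.
y = sin Δλ · cos φ₂ = (0.1934)(0.8520) = 0.1648
x = cos φ₁ sin φ₂ − sin φ₁ cos φ₂ cos Δλ = (0.3559)(0.5235) − (0.9345)(0.8520)(0.9811) = -0.5948
θ = atan2(y, x) = 164.52°, so the bearing is 165°.

165°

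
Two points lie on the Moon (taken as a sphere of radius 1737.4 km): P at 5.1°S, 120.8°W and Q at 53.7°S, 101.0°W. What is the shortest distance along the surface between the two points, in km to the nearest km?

1553 km

With latitudes φ₁ = -5.100°, φ₂ = -53.700° and longitude difference Δλ = 19.800°:
cos c = sin φ₁ sin φ₂ + cos φ₁ cos φ₂ cos Δλ = (-0.0889)(-0.8059) + (0.9960)(0.5920)(0.9409) = 0.62645,
so c = arccos(0.62645) = 0.89380 rad.
Distance = R·c = 1737.4 × 0.8938 ≈ 1553 km.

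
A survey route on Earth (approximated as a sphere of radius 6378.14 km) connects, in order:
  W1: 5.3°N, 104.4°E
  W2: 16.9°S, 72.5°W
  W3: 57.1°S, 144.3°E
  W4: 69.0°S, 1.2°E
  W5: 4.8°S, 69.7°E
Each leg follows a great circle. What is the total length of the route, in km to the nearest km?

Leg W1→W2: central angle 2.9323 rad, distance 18702.7 km.
Leg W2→W3: central angle 1.7437 rad, distance 11121.8 km.
Leg W3→W4: central angle 0.8916 rad, distance 5686.6 km.
Leg W4→W5: central angle 1.3602 rad, distance 8675.8 km.
Total: 18702.7 + 11121.8 + 5686.6 + 8675.8 ≈ 44187 km.

44187 km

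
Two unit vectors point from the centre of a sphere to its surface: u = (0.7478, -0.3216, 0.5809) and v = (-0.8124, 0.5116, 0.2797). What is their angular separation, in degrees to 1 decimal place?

127.6°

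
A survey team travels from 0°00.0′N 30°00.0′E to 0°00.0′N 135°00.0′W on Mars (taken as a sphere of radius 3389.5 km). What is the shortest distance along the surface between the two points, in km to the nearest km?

Let φ₁ = 0.0000 rad, φ₂ = 0.0000 rad, and Δλ = -2.8798 rad.
Haversine: a = sin²(Δφ/2) + cos φ₁ cos φ₂ sin²(Δλ/2) = 0.0000 + (1.0000)(1.0000)(0.9830) = 0.98296.
Central angle c = 2·arcsin(√a) = 2.87979 rad.
Distance = R·c = 3389.5 × 2.8798 ≈ 9761 km.

9761 km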